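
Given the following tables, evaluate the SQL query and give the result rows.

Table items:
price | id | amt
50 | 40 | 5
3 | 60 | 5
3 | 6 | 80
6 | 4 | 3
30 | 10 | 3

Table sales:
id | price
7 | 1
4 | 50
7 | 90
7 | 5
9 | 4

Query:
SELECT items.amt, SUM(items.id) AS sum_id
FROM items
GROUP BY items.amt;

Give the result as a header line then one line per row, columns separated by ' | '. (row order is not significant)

After GROUP BY (3 rows):
items.amt | sum_id
5 | 100
80 | 6
3 | 14

== RESULT ==
items.amt | sum_id
5 | 100
80 | 6
3 | 14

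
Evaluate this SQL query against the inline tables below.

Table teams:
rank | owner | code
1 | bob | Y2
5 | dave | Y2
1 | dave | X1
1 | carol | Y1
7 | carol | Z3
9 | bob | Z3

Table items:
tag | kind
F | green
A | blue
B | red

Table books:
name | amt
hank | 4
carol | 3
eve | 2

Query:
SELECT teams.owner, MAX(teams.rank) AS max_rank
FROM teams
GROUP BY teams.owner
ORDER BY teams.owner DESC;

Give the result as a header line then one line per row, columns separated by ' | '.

After GROUP BY (3 rows):
teams.owner | max_rank
bob | 9
dave | 5
carol | 7
After ORDER BY (3 rows):
teams.owner | max_rank
dave | 5
carol | 7
bob | 9

== RESULT ==
teams.owner | max_rank
dave | 5
carol | 7
bob | 9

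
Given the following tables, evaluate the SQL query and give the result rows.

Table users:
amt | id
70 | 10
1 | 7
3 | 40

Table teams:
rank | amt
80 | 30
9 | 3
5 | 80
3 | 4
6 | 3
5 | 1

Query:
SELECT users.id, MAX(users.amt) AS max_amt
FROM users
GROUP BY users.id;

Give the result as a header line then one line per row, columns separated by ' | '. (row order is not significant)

After GROUP BY (3 rows):
users.id | max_amt
10 | 70
7 | 1
40 | 3

== RESULT ==
users.id | max_amt
10 | 70
7 | 1
40 | 3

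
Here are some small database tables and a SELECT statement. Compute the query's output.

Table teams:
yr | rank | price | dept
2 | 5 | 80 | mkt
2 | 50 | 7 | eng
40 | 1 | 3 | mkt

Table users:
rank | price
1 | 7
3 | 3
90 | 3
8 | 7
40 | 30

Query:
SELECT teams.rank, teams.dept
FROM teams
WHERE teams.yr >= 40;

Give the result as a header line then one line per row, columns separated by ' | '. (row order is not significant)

After WHERE (1 rows):
teams.yr | teams.rank | teams.price | teams.dept
40 | 1 | 3 | mkt
After SELECT (1 rows):
teams.rank | teams.dept
1 | mkt

== RESULT ==
teams.rank | teams.dept
1 | mkt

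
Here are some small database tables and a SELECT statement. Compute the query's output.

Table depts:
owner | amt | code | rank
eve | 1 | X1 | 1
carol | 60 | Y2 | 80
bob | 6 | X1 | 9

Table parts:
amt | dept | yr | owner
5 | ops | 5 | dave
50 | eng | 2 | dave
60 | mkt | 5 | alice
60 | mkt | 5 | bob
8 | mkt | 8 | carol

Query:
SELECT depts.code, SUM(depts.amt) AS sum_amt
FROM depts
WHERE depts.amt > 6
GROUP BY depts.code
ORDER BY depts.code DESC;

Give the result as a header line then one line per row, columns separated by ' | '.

After WHERE (1 rows):
depts.owner | depts.amt | depts.code | depts.rank
carol | 60 | Y2 | 80
After GROUP BY (1 rows):
depts.code | sum_amt
Y2 | 60
After ORDER BY (1 rows):
depts.code | sum_amt
Y2 | 60

== RESULT ==
depts.code | sum_amt
Y2 | 60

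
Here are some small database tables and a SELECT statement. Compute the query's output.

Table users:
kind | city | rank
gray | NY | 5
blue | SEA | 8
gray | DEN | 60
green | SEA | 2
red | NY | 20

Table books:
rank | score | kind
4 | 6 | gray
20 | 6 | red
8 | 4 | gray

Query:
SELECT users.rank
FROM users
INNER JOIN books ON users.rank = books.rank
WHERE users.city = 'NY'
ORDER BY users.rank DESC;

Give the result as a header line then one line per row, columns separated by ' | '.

== RESULT ==
users.rank
20

Derivation:
After JOIN books (2 rows):
users.kind | users.city | users.rank | books.rank | books.score | books.kind
blue | SEA | 8 | 8 | 4 | gray
red | NY | 20 | 20 | 6 | red
After WHERE (1 rows):
users.kind | users.city | users.rank | books.rank | books.score | books.kind
red | NY | 20 | 20 | 6 | red
After SELECT (1 rows):
users.rank
20
After ORDER BY (1 rows):
users.rank
20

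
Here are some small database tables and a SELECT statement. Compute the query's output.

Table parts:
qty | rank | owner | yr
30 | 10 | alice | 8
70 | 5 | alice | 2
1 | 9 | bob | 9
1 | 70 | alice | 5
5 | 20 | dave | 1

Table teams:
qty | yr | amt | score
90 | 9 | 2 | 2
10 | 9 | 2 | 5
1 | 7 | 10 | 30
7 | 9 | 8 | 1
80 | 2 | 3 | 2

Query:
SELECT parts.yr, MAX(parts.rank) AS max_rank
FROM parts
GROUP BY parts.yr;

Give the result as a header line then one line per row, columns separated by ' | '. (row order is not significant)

After GROUP BY (5 rows):
parts.yr | max_rank
8 | 10
2 | 5
9 | 9
5 | 70
1 | 20

== RESULT ==
parts.yr | max_rank
8 | 10
2 | 5
9 | 9
5 | 70
1 | 20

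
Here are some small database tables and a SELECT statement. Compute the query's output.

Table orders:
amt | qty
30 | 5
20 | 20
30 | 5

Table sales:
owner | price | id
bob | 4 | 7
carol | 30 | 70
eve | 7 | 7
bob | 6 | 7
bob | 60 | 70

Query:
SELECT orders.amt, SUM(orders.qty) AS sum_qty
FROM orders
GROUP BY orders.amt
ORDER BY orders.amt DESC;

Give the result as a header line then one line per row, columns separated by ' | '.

== RESULT ==
orders.amt | sum_qty
30 | 10
20 | 20

Derivation:
After GROUP BY (2 rows):
orders.amt | sum_qty
30 | 10
20 | 20
After ORDER BY (2 rows):
orders.amt | sum_qty
30 | 10
20 | 20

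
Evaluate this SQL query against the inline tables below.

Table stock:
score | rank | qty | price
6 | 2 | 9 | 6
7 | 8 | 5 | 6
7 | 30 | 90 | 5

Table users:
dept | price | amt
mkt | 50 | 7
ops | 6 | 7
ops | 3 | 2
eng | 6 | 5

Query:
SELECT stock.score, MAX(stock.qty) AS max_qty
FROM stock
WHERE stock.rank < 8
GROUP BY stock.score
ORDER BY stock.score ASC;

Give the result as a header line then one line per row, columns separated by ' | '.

== RESULT ==
stock.score | max_qty
6 | 9

Derivation:
After WHERE (1 rows):
stock.score | stock.rank | stock.qty | stock.price
6 | 2 | 9 | 6
After GROUP BY (1 rows):
stock.score | max_qty
6 | 9
After ORDER BY (1 rows):
stock.score | max_qty
6 | 9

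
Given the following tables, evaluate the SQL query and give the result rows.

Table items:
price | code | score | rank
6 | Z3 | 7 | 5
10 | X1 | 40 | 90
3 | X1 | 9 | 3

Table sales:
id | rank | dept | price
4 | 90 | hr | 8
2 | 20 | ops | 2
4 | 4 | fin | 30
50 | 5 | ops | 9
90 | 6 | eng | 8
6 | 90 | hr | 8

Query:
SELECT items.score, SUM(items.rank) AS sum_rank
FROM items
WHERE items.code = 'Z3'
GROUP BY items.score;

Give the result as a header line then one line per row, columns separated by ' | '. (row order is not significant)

== RESULT ==
items.score | sum_rank
7 | 5

Derivation:
After WHERE (1 rows):
items.price | items.code | items.score | items.rank
6 | Z3 | 7 | 5
After GROUP BY (1 rows):
items.score | sum_rank
7 | 5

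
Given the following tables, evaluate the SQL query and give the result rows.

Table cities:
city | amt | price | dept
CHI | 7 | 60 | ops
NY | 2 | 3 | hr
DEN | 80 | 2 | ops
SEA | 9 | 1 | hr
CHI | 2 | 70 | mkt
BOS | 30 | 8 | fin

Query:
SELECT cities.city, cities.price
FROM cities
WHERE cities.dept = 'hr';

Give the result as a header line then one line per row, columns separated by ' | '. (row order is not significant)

After WHERE (2 rows):
cities.city | cities.amt | cities.price | cities.dept
NY | 2 | 3 | hr
SEA | 9 | 1 | hr
After SELECT (2 rows):
cities.city | cities.price
NY | 3
SEA | 1

== RESULT ==
cities.city | cities.price
NY | 3
SEA | 1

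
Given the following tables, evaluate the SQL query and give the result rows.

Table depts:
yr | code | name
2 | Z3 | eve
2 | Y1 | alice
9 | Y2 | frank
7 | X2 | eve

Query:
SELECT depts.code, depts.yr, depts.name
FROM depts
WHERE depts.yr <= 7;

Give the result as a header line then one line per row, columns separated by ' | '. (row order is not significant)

After WHERE (3 rows):
depts.yr | depts.code | depts.name
2 | Z3 | eve
2 | Y1 | alice
7 | X2 | eve
After SELECT (3 rows):
depts.code | depts.yr | depts.name
Z3 | 2 | eve
Y1 | 2 | alice
X2 | 7 | eve

== RESULT ==
depts.code | depts.yr | depts.name
Z3 | 2 | eve
Y1 | 2 | alice
X2 | 7 | eve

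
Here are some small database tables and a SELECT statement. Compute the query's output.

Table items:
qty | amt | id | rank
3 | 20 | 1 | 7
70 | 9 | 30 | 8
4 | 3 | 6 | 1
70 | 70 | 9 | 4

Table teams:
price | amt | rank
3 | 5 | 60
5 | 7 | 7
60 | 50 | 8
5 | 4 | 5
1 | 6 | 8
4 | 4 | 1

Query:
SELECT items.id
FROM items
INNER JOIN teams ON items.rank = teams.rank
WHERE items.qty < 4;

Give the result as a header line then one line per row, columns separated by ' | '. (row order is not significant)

== RESULT ==
items.id
1

Derivation:
After JOIN teams (4 rows):
items.qty | items.amt | items.id | items.rank | teams.price | teams.amt | teams.rank
3 | 20 | 1 | 7 | 5 | 7 | 7
70 | 9 | 30 | 8 | 60 | 50 | 8
70 | 9 | 30 | 8 | 1 | 6 | 8
4 | 3 | 6 | 1 | 4 | 4 | 1
After WHERE (1 rows):
items.qty | items.amt | items.id | items.rank | teams.price | teams.amt | teams.rank
3 | 20 | 1 | 7 | 5 | 7 | 7
After SELECT (1 rows):
items.id
1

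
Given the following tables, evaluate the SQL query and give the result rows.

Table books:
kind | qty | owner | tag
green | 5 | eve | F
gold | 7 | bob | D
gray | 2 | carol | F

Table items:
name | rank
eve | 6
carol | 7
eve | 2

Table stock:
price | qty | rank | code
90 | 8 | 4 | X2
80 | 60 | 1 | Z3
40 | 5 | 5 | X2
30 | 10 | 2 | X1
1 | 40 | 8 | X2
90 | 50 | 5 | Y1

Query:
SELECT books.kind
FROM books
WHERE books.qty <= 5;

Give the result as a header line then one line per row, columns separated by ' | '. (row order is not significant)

After WHERE (2 rows):
books.kind | books.qty | books.owner | books.tag
green | 5 | eve | F
gray | 2 | carol | F
After SELECT (2 rows):
books.kind
green
gray

== RESULT ==
books.kind
green
gray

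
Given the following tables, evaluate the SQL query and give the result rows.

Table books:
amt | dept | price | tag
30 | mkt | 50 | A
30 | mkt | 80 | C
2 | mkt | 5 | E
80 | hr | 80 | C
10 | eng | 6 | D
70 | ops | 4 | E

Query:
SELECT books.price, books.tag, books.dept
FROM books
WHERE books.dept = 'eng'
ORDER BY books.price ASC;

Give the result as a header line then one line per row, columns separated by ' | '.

== RESULT ==
books.price | books.tag | books.dept
6 | D | eng

Derivation:
After WHERE (1 rows):
books.amt | books.dept | books.price | books.tag
10 | eng | 6 | D
After SELECT (1 rows):
books.price | books.tag | books.dept
6 | D | eng
After ORDER BY (1 rows):
books.price | books.tag | books.dept
6 | D | eng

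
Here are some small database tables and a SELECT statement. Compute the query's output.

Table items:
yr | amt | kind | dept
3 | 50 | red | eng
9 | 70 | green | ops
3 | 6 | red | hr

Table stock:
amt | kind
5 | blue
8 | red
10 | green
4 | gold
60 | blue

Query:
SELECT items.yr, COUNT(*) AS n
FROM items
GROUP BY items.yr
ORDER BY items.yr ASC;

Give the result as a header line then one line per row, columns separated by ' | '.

== RESULT ==
items.yr | n
3 | 2
9 | 1

Derivation:
After GROUP BY (2 rows):
items.yr | n
3 | 2
9 | 1
After ORDER BY (2 rows):
items.yr | n
3 | 2
9 | 1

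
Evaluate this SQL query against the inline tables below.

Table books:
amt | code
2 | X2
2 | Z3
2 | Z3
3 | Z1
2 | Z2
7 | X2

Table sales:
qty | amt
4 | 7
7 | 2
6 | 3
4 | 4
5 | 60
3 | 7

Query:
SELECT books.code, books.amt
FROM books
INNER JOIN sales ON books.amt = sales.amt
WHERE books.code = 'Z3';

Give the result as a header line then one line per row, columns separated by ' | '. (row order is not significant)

== RESULT ==
books.code | books.amt
Z3 | 2
Z3 | 2

Derivation:
After JOIN sales (7 rows):
books.amt | books.code | sales.qty | sales.amt
2 | X2 | 7 | 2
2 | Z3 | 7 | 2
2 | Z3 | 7 | 2
3 | Z1 | 6 | 3
2 | Z2 | 7 | 2
7 | X2 | 4 | 7
7 | X2 | 3 | 7
After WHERE (2 rows):
books.amt | books.code | sales.qty | sales.amt
2 | Z3 | 7 | 2
2 | Z3 | 7 | 2
After SELECT (2 rows):
books.code | books.amt
Z3 | 2
Z3 | 2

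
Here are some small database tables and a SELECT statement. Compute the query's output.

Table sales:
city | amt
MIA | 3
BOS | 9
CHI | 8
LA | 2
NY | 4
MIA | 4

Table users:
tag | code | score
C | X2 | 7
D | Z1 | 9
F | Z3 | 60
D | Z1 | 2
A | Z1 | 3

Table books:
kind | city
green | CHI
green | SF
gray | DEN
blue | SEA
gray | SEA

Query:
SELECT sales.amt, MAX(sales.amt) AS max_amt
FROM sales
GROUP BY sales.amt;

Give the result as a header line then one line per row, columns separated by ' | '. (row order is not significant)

== RESULT ==
sales.amt | max_amt
3 | 3
9 | 9
8 | 8
2 | 2
4 | 4

Derivation:
After GROUP BY (5 rows):
sales.amt | max_amt
3 | 3
9 | 9
8 | 8
2 | 2
4 | 4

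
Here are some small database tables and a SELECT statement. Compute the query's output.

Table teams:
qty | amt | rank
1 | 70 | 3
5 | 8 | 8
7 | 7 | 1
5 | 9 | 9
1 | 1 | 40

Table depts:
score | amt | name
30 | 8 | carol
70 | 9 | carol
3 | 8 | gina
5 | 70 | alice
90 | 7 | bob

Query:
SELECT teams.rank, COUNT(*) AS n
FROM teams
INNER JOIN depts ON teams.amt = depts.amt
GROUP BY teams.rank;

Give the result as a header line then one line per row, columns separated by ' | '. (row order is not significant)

After JOIN depts (5 rows):
teams.qty | teams.amt | teams.rank | depts.score | depts.amt | depts.name
1 | 70 | 3 | 5 | 70 | alice
5 | 8 | 8 | 30 | 8 | carol
5 | 8 | 8 | 3 | 8 | gina
7 | 7 | 1 | 90 | 7 | bob
5 | 9 | 9 | 70 | 9 | carol
After GROUP BY (4 rows):
teams.rank | n
3 | 1
8 | 2
1 | 1
9 | 1

== RESULT ==
teams.rank | n
3 | 1
8 | 2
1 | 1
9 | 1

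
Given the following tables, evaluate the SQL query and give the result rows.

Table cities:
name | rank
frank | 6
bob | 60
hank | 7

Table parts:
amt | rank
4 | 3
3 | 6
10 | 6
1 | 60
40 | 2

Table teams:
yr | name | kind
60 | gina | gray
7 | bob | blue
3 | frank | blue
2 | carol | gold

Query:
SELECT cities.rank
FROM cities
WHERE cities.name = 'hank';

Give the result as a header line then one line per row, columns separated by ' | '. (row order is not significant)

After WHERE (1 rows):
cities.name | cities.rank
hank | 7
After SELECT (1 rows):
cities.rank
7

== RESULT ==
cities.rank
7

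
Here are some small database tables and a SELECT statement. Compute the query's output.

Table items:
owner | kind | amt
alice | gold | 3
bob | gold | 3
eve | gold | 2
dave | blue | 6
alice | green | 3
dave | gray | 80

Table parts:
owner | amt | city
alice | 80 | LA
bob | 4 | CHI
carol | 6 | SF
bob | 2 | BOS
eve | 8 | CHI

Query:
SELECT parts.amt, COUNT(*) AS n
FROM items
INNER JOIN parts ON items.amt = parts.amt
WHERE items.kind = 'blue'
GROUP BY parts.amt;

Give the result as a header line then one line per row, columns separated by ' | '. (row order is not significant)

== RESULT ==
parts.amt | n
6 | 1

Derivation:
After JOIN parts (3 rows):
items.owner | items.kind | items.amt | parts.owner | parts.amt | parts.city
eve | gold | 2 | bob | 2 | BOS
dave | blue | 6 | carol | 6 | SF
dave | gray | 80 | alice | 80 | LA
After WHERE (1 rows):
items.owner | items.kind | items.amt | parts.owner | parts.amt | parts.city
dave | blue | 6 | carol | 6 | SF
After GROUP BY (1 rows):
parts.amt | n
6 | 1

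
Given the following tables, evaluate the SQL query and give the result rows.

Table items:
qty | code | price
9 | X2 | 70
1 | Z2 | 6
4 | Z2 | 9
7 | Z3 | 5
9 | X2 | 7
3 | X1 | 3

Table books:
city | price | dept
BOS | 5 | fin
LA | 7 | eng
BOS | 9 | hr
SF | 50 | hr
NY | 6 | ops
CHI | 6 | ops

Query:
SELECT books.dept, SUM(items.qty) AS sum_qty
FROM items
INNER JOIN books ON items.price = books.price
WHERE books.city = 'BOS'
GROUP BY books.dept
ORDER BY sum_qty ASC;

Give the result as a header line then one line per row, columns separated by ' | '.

== RESULT ==
books.dept | sum_qty
hr | 4
fin | 7

Derivation:
After JOIN books (5 rows):
items.qty | items.code | items.price | books.city | books.price | books.dept
1 | Z2 | 6 | NY | 6 | ops
1 | Z2 | 6 | CHI | 6 | ops
4 | Z2 | 9 | BOS | 9 | hr
7 | Z3 | 5 | BOS | 5 | fin
9 | X2 | 7 | LA | 7 | eng
After WHERE (2 rows):
items.qty | items.code | items.price | books.city | books.price | books.dept
4 | Z2 | 9 | BOS | 9 | hr
7 | Z3 | 5 | BOS | 5 | fin
After GROUP BY (2 rows):
books.dept | sum_qty
hr | 4
fin | 7
After ORDER BY (2 rows):
books.dept | sum_qty
hr | 4
fin | 7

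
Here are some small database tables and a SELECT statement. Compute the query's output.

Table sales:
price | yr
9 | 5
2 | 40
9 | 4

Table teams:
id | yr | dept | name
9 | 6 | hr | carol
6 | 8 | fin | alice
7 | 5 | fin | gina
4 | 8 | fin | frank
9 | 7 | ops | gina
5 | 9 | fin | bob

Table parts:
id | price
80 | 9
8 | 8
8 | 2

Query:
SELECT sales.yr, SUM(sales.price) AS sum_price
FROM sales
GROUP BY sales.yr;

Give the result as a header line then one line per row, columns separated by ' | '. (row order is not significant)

== RESULT ==
sales.yr | sum_price
5 | 9
40 | 2
4 | 9

Derivation:
After GROUP BY (3 rows):
sales.yr | sum_price
5 | 9
40 | 2
4 | 9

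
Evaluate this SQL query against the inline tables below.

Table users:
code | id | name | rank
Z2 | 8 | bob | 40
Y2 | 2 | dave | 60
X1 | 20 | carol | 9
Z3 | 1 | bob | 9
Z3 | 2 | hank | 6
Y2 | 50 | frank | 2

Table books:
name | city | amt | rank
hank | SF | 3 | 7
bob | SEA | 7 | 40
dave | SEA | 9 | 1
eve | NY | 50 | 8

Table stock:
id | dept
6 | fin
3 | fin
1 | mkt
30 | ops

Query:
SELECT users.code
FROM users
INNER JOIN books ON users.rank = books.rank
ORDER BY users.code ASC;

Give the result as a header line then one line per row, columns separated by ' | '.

After JOIN books (1 rows):
users.code | users.id | users.name | users.rank | books.name | books.city | books.amt | books.rank
Z2 | 8 | bob | 40 | bob | SEA | 7 | 40
After SELECT (1 rows):
users.code
Z2
After ORDER BY (1 rows):
users.code
Z2

== RESULT ==
users.code
Z2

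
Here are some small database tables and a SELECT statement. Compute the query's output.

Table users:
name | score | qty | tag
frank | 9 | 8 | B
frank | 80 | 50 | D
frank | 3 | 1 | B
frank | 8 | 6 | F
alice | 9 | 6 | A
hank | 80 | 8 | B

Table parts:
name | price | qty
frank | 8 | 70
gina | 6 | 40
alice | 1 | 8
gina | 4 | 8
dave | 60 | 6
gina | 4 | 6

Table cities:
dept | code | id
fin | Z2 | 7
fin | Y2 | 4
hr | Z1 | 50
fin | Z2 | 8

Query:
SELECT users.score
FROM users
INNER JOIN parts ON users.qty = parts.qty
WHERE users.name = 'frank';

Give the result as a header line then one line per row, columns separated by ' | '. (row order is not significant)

== RESULT ==
users.score
9
9
8
8

Derivation:
After JOIN parts (8 rows):
users.name | users.score | users.qty | users.tag | parts.name | parts.price | parts.qty
frank | 9 | 8 | B | alice | 1 | 8
frank | 9 | 8 | B | gina | 4 | 8
frank | 8 | 6 | F | dave | 60 | 6
frank | 8 | 6 | F | gina | 4 | 6
alice | 9 | 6 | A | dave | 60 | 6
alice | 9 | 6 | A | gina | 4 | 6
hank | 80 | 8 | B | alice | 1 | 8
hank | 80 | 8 | B | gina | 4 | 8
After WHERE (4 rows):
users.name | users.score | users.qty | users.tag | parts.name | parts.price | parts.qty
frank | 9 | 8 | B | alice | 1 | 8
frank | 9 | 8 | B | gina | 4 | 8
frank | 8 | 6 | F | dave | 60 | 6
frank | 8 | 6 | F | gina | 4 | 6
After SELECT (4 rows):
users.score
9
9
8
8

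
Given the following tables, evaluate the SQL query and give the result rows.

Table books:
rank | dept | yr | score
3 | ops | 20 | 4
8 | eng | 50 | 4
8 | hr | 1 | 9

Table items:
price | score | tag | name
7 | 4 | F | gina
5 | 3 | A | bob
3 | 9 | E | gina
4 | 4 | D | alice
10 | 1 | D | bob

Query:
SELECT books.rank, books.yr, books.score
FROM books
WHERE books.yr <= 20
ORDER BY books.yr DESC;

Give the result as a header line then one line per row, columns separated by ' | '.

== RESULT ==
books.rank | books.yr | books.score
3 | 20 | 4
8 | 1 | 9

Derivation:
After WHERE (2 rows):
books.rank | books.dept | books.yr | books.score
3 | ops | 20 | 4
8 | hr | 1 | 9
After SELECT (2 rows):
books.rank | books.yr | books.score
3 | 20 | 4
8 | 1 | 9
After ORDER BY (2 rows):
books.rank | books.yr | books.score
3 | 20 | 4
8 | 1 | 9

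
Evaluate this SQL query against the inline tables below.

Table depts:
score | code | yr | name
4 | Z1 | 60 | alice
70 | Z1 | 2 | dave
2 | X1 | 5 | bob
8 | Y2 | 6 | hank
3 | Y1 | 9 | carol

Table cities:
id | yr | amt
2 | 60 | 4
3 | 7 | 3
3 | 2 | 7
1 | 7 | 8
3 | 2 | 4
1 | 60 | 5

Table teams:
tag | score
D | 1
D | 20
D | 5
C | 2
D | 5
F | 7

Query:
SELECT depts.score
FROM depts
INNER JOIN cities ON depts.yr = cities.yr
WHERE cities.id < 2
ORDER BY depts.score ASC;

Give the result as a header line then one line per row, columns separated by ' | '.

== RESULT ==
depts.score
4

Derivation:
After JOIN cities (4 rows):
depts.score | depts.code | depts.yr | depts.name | cities.id | cities.yr | cities.amt
4 | Z1 | 60 | alice | 2 | 60 | 4
4 | Z1 | 60 | alice | 1 | 60 | 5
70 | Z1 | 2 | dave | 3 | 2 | 7
70 | Z1 | 2 | dave | 3 | 2 | 4
After WHERE (1 rows):
depts.score | depts.code | depts.yr | depts.name | cities.id | cities.yr | cities.amt
4 | Z1 | 60 | alice | 1 | 60 | 5
After SELECT (1 rows):
depts.score
4
After ORDER BY (1 rows):
depts.score
4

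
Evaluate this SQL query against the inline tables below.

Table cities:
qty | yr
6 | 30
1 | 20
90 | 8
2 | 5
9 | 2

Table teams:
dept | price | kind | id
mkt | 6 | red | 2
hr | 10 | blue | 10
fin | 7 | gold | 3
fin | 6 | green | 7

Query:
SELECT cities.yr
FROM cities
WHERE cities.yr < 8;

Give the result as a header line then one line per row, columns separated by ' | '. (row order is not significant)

== RESULT ==
cities.yr
5
2

Derivation:
After WHERE (2 rows):
cities.qty | cities.yr
2 | 5
9 | 2
After SELECT (2 rows):
cities.yr
5
2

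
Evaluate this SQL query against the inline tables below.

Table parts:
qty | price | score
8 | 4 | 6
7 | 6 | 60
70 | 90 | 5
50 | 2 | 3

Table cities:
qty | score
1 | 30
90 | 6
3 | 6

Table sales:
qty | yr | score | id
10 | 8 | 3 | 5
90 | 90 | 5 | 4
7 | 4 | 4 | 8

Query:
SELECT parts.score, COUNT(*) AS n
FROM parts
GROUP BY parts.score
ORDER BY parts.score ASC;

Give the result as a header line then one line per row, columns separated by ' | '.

After GROUP BY (4 rows):
parts.score | n
6 | 1
60 | 1
5 | 1
3 | 1
After ORDER BY (4 rows):
parts.score | n
3 | 1
5 | 1
6 | 1
60 | 1

== RESULT ==
parts.score | n
3 | 1
5 | 1
6 | 1
60 | 1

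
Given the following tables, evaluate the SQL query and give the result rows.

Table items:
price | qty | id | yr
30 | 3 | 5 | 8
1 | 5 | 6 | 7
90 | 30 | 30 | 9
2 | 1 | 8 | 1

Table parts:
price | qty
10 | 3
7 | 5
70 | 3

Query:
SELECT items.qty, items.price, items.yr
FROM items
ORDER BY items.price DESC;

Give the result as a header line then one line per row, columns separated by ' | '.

== RESULT ==
items.qty | items.price | items.yr
30 | 90 | 9
3 | 30 | 8
1 | 2 | 1
5 | 1 | 7

Derivation:
After SELECT (4 rows):
items.qty | items.price | items.yr
3 | 30 | 8
5 | 1 | 7
30 | 90 | 9
1 | 2 | 1
After ORDER BY (4 rows):
items.qty | items.price | items.yr
30 | 90 | 9
3 | 30 | 8
1 | 2 | 1
5 | 1 | 7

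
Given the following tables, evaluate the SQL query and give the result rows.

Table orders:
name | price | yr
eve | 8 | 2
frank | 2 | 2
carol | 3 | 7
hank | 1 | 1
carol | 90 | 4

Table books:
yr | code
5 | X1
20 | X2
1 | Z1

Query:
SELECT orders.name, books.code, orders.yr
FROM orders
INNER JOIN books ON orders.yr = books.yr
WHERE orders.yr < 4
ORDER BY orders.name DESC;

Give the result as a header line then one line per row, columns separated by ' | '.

== RESULT ==
orders.name | books.code | orders.yr
hank | Z1 | 1

Derivation:
After JOIN books (1 rows):
orders.name | orders.price | orders.yr | books.yr | books.code
hank | 1 | 1 | 1 | Z1
After WHERE (1 rows):
orders.name | orders.price | orders.yr | books.yr | books.code
hank | 1 | 1 | 1 | Z1
After SELECT (1 rows):
orders.name | books.code | orders.yr
hank | Z1 | 1
After ORDER BY (1 rows):
orders.name | books.code | orders.yr
hank | Z1 | 1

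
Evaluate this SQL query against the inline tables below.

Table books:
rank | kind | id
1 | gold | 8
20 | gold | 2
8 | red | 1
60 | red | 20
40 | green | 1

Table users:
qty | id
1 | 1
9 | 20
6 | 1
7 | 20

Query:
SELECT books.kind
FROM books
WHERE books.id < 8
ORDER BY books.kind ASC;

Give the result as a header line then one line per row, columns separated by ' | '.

After WHERE (3 rows):
books.rank | books.kind | books.id
20 | gold | 2
8 | red | 1
40 | green | 1
After SELECT (3 rows):
books.kind
gold
red
green
After ORDER BY (3 rows):
books.kind
gold
green
red

== RESULT ==
books.kind
gold
green
red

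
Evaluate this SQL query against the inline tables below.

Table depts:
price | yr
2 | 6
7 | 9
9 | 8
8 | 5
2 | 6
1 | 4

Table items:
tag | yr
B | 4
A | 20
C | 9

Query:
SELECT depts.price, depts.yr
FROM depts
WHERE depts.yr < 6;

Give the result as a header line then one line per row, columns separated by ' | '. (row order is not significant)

== RESULT ==
depts.price | depts.yr
8 | 5
1 | 4

Derivation:
After WHERE (2 rows):
depts.price | depts.yr
8 | 5
1 | 4
After SELECT (2 rows):
depts.price | depts.yr
8 | 5
1 | 4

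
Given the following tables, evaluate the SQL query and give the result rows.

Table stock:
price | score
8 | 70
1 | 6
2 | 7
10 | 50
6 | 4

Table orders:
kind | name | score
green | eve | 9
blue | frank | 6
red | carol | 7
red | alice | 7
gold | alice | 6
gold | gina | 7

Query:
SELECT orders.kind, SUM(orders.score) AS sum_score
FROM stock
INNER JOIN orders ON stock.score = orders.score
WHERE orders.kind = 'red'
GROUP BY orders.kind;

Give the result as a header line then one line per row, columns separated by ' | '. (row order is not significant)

== RESULT ==
orders.kind | sum_score
red | 14

Derivation:
After JOIN orders (5 rows):
stock.price | stock.score | orders.kind | orders.name | orders.score
1 | 6 | blue | frank | 6
1 | 6 | gold | alice | 6
2 | 7 | red | carol | 7
2 | 7 | red | alice | 7
2 | 7 | gold | gina | 7
After WHERE (2 rows):
stock.price | stock.score | orders.kind | orders.name | orders.score
2 | 7 | red | carol | 7
2 | 7 | red | alice | 7
After GROUP BY (1 rows):
orders.kind | sum_score
red | 14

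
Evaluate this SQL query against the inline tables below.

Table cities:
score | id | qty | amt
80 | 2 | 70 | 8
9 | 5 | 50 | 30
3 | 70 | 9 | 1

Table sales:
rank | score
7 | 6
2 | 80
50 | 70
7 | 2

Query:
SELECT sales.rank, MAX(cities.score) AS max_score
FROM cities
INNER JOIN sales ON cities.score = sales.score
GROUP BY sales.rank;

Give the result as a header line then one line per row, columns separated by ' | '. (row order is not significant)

== RESULT ==
sales.rank | max_score
2 | 80

Derivation:
After JOIN sales (1 rows):
cities.score | cities.id | cities.qty | cities.amt | sales.rank | sales.score
80 | 2 | 70 | 8 | 2 | 80
After GROUP BY (1 rows):
sales.rank | max_score
2 | 80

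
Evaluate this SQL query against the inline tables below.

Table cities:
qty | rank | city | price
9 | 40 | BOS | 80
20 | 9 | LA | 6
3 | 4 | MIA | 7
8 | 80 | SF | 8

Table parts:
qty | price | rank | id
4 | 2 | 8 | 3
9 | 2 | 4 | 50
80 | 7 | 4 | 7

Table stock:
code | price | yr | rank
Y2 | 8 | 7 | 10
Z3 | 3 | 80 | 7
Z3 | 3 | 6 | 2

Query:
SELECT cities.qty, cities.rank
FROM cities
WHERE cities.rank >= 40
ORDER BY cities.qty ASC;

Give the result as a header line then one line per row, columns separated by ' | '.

After WHERE (2 rows):
cities.qty | cities.rank | cities.city | cities.price
9 | 40 | BOS | 80
8 | 80 | SF | 8
After SELECT (2 rows):
cities.qty | cities.rank
9 | 40
8 | 80
After ORDER BY (2 rows):
cities.qty | cities.rank
8 | 80
9 | 40

== RESULT ==
cities.qty | cities.rank
8 | 80
9 | 40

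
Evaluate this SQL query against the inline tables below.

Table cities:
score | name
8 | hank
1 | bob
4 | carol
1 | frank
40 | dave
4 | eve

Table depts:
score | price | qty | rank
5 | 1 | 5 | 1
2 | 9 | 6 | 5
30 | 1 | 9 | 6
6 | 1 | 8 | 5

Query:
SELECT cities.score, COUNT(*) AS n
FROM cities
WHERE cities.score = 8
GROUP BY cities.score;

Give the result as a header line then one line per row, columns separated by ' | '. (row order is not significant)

After WHERE (1 rows):
cities.score | cities.name
8 | hank
After GROUP BY (1 rows):
cities.score | n
8 | 1

== RESULT ==
cities.score | n
8 | 1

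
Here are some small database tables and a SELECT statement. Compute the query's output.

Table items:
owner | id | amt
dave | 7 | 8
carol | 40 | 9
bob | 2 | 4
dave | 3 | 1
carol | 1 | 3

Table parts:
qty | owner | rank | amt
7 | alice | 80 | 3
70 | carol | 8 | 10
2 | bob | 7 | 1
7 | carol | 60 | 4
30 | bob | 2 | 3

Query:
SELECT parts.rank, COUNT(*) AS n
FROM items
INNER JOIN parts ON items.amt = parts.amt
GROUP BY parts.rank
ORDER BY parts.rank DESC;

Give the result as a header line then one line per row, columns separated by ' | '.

After JOIN parts (4 rows):
items.owner | items.id | items.amt | parts.qty | parts.owner | parts.rank | parts.amt
bob | 2 | 4 | 7 | carol | 60 | 4
dave | 3 | 1 | 2 | bob | 7 | 1
carol | 1 | 3 | 7 | alice | 80 | 3
carol | 1 | 3 | 30 | bob | 2 | 3
After GROUP BY (4 rows):
parts.rank | n
60 | 1
7 | 1
80 | 1
2 | 1
After ORDER BY (4 rows):
parts.rank | n
80 | 1
60 | 1
7 | 1
2 | 1

== RESULT ==
parts.rank | n
80 | 1
60 | 1
7 | 1
2 | 1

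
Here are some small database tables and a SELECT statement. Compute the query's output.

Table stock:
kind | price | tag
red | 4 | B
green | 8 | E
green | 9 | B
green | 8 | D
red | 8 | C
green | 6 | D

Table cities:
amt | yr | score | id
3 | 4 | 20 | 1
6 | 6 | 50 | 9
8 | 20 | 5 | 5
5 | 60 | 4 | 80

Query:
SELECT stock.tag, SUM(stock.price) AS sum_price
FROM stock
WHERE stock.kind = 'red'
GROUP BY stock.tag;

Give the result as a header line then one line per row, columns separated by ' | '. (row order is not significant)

After WHERE (2 rows):
stock.kind | stock.price | stock.tag
red | 4 | B
red | 8 | C
After GROUP BY (2 rows):
stock.tag | sum_price
B | 4
C | 8

== RESULT ==
stock.tag | sum_price
B | 4
C | 8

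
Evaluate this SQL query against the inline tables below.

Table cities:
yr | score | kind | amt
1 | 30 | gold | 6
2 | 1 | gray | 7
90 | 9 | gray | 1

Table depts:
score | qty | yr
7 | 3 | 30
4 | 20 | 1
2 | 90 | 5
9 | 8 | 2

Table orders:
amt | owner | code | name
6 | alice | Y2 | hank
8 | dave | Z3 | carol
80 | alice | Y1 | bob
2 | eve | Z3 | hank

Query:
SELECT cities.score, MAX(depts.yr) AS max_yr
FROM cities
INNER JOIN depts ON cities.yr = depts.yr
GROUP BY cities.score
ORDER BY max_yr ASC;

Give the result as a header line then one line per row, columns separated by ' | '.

After JOIN depts (2 rows):
cities.yr | cities.score | cities.kind | cities.amt | depts.score | depts.qty | depts.yr
1 | 30 | gold | 6 | 4 | 20 | 1
2 | 1 | gray | 7 | 9 | 8 | 2
After GROUP BY (2 rows):
cities.score | max_yr
30 | 1
1 | 2
After ORDER BY (2 rows):
cities.score | max_yr
30 | 1
1 | 2

== RESULT ==
cities.score | max_yr
30 | 1
1 | 2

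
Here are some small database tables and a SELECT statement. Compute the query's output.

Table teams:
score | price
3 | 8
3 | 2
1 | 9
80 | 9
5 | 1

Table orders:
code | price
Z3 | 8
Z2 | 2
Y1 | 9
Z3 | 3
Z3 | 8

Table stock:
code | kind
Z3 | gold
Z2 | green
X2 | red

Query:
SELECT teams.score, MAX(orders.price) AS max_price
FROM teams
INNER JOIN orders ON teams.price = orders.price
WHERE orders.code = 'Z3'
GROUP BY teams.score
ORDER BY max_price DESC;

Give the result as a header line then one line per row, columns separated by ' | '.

After JOIN orders (5 rows):
teams.score | teams.price | orders.code | orders.price
3 | 8 | Z3 | 8
3 | 8 | Z3 | 8
3 | 2 | Z2 | 2
1 | 9 | Y1 | 9
80 | 9 | Y1 | 9
After WHERE (2 rows):
teams.score | teams.price | orders.code | orders.price
3 | 8 | Z3 | 8
3 | 8 | Z3 | 8
After GROUP BY (1 rows):
teams.score | max_price
3 | 8
After ORDER BY (1 rows):
teams.score | max_price
3 | 8

== RESULT ==
teams.score | max_price
3 | 8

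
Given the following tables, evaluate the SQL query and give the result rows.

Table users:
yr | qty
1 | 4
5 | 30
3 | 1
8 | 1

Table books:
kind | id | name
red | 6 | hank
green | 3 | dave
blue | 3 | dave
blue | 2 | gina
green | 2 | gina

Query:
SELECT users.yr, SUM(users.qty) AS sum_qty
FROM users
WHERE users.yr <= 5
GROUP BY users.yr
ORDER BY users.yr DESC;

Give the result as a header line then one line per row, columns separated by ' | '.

After WHERE (3 rows):
users.yr | users.qty
1 | 4
5 | 30
3 | 1
After GROUP BY (3 rows):
users.yr | sum_qty
1 | 4
5 | 30
3 | 1
After ORDER BY (3 rows):
users.yr | sum_qty
5 | 30
3 | 1
1 | 4

== RESULT ==
users.yr | sum_qty
5 | 30
3 | 1
1 | 4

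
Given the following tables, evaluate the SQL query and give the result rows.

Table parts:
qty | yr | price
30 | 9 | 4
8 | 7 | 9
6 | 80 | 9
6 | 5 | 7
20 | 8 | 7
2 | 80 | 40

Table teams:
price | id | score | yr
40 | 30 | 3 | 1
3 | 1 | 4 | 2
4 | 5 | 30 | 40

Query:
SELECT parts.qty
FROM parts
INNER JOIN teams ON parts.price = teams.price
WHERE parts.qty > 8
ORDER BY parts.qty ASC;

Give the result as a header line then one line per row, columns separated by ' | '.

== RESULT ==
parts.qty
30

Derivation:
After JOIN teams (2 rows):
parts.qty | parts.yr | parts.price | teams.price | teams.id | teams.score | teams.yr
30 | 9 | 4 | 4 | 5 | 30 | 40
2 | 80 | 40 | 40 | 30 | 3 | 1
After WHERE (1 rows):
parts.qty | parts.yr | parts.price | teams.price | teams.id | teams.score | teams.yr
30 | 9 | 4 | 4 | 5 | 30 | 40
After SELECT (1 rows):
parts.qty
30
After ORDER BY (1 rows):
parts.qty
30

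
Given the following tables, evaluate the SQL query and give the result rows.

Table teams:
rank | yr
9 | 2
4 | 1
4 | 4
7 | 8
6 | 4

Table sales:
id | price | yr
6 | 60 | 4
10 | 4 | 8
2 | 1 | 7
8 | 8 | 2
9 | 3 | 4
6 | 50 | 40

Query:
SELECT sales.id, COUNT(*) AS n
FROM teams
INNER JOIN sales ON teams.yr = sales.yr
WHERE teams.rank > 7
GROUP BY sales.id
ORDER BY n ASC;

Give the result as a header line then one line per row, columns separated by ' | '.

== RESULT ==
sales.id | n
8 | 1

Derivation:
After JOIN sales (6 rows):
teams.rank | teams.yr | sales.id | sales.price | sales.yr
9 | 2 | 8 | 8 | 2
4 | 4 | 6 | 60 | 4
4 | 4 | 9 | 3 | 4
7 | 8 | 10 | 4 | 8
6 | 4 | 6 | 60 | 4
6 | 4 | 9 | 3 | 4
After WHERE (1 rows):
teams.rank | teams.yr | sales.id | sales.price | sales.yr
9 | 2 | 8 | 8 | 2
After GROUP BY (1 rows):
sales.id | n
8 | 1
After ORDER BY (1 rows):
sales.id | n
8 | 1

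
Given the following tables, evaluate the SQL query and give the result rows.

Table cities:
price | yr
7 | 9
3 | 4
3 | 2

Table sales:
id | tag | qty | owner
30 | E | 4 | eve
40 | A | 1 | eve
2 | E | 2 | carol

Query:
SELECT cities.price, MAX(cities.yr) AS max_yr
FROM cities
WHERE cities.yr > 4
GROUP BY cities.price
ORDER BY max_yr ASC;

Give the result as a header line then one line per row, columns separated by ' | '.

== RESULT ==
cities.price | max_yr
7 | 9

Derivation:
After WHERE (1 rows):
cities.price | cities.yr
7 | 9
After GROUP BY (1 rows):
cities.price | max_yr
7 | 9
After ORDER BY (1 rows):
cities.price | max_yr
7 | 9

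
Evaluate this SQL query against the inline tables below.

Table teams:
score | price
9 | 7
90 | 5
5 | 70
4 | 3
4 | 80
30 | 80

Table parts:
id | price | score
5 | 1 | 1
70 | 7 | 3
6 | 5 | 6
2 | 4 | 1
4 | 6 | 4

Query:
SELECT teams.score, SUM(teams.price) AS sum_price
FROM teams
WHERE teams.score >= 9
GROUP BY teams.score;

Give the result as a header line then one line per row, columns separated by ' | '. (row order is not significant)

== RESULT ==
teams.score | sum_price
9 | 7
90 | 5
30 | 80

Derivation:
After WHERE (3 rows):
teams.score | teams.price
9 | 7
90 | 5
30 | 80
After GROUP BY (3 rows):
teams.score | sum_price
9 | 7
90 | 5
30 | 80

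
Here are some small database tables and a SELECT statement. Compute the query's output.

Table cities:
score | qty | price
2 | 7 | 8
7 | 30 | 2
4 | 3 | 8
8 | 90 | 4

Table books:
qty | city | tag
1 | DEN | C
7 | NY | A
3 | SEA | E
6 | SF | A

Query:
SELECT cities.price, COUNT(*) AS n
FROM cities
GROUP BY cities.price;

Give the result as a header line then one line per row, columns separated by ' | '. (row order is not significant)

After GROUP BY (3 rows):
cities.price | n
8 | 2
2 | 1
4 | 1

== RESULT ==
cities.price | n
8 | 2
2 | 1
4 | 1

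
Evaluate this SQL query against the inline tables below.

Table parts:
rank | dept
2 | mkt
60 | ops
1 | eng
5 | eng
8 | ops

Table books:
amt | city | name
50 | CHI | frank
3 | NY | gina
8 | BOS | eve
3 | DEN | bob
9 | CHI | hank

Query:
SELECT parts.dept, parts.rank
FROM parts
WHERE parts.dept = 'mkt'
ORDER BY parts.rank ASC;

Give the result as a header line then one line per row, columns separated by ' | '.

After WHERE (1 rows):
parts.rank | parts.dept
2 | mkt
After SELECT (1 rows):
parts.dept | parts.rank
mkt | 2
After ORDER BY (1 rows):
parts.dept | parts.rank
mkt | 2

== RESULT ==
parts.dept | parts.rank
mkt | 2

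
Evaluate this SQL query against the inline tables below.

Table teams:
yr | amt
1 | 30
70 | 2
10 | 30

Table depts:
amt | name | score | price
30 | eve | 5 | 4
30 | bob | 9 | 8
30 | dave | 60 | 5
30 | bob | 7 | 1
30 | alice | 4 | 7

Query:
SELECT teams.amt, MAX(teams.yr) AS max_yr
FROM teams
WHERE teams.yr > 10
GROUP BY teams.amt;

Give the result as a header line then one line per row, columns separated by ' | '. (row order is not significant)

== RESULT ==
teams.amt | max_yr
2 | 70

Derivation:
After WHERE (1 rows):
teams.yr | teams.amt
70 | 2
After GROUP BY (1 rows):
teams.amt | max_yr
2 | 70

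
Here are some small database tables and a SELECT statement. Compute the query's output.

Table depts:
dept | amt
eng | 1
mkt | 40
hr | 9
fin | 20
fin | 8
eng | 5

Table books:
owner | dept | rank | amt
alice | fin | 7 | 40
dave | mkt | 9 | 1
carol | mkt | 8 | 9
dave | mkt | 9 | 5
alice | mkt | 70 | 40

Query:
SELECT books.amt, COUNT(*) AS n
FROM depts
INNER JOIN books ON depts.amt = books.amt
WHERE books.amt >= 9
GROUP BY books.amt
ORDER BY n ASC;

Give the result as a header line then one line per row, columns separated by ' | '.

After JOIN books (5 rows):
depts.dept | depts.amt | books.owner | books.dept | books.rank | books.amt
eng | 1 | dave | mkt | 9 | 1
mkt | 40 | alice | fin | 7 | 40
mkt | 40 | alice | mkt | 70 | 40
hr | 9 | carol | mkt | 8 | 9
eng | 5 | dave | mkt | 9 | 5
After WHERE (3 rows):
depts.dept | depts.amt | books.owner | books.dept | books.rank | books.amt
mkt | 40 | alice | fin | 7 | 40
mkt | 40 | alice | mkt | 70 | 40
hr | 9 | carol | mkt | 8 | 9
After GROUP BY (2 rows):
books.amt | n
40 | 2
9 | 1
After ORDER BY (2 rows):
books.amt | n
9 | 1
40 | 2

== RESULT ==
books.amt | n
9 | 1
40 | 2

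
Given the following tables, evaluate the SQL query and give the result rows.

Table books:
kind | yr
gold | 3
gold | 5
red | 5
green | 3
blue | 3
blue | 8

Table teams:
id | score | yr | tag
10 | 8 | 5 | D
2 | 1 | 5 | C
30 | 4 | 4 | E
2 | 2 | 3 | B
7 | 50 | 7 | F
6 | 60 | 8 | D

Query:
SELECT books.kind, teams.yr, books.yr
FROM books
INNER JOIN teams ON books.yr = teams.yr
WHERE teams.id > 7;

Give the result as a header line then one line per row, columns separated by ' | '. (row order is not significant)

After JOIN teams (8 rows):
books.kind | books.yr | teams.id | teams.score | teams.yr | teams.tag
gold | 3 | 2 | 2 | 3 | B
gold | 5 | 10 | 8 | 5 | D
gold | 5 | 2 | 1 | 5 | C
red | 5 | 10 | 8 | 5 | D
red | 5 | 2 | 1 | 5 | C
green | 3 | 2 | 2 | 3 | B
blue | 3 | 2 | 2 | 3 | B
blue | 8 | 6 | 60 | 8 | D
After WHERE (2 rows):
books.kind | books.yr | teams.id | teams.score | teams.yr | teams.tag
gold | 5 | 10 | 8 | 5 | D
red | 5 | 10 | 8 | 5 | D
After SELECT (2 rows):
books.kind | teams.yr | books.yr
gold | 5 | 5
red | 5 | 5

== RESULT ==
books.kind | teams.yr | books.yr
gold | 5 | 5
red | 5 | 5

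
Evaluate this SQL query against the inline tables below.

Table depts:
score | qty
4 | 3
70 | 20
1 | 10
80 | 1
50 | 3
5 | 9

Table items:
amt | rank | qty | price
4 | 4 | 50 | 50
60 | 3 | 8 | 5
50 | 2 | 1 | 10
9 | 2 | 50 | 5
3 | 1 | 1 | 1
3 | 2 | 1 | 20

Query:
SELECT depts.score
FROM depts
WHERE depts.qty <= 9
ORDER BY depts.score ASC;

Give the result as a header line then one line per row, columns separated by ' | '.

== RESULT ==
depts.score
4
5
50
80

Derivation:
After WHERE (4 rows):
depts.score | depts.qty
4 | 3
80 | 1
50 | 3
5 | 9
After SELECT (4 rows):
depts.score
4
80
50
5
After ORDER BY (4 rows):
depts.score
4
5
50
80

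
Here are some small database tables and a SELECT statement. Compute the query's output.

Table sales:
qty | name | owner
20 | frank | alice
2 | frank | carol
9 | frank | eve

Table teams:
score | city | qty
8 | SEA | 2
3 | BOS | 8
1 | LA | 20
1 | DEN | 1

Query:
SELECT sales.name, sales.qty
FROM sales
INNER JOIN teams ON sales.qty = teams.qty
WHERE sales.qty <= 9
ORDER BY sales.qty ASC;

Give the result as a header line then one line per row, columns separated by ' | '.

== RESULT ==
sales.name | sales.qty
frank | 2

Derivation:
After JOIN teams (2 rows):
sales.qty | sales.name | sales.owner | teams.score | teams.city | teams.qty
20 | frank | alice | 1 | LA | 20
2 | frank | carol | 8 | SEA | 2
After WHERE (1 rows):
sales.qty | sales.name | sales.owner | teams.score | teams.city | teams.qty
2 | frank | carol | 8 | SEA | 2
After SELECT (1 rows):
sales.name | sales.qty
frank | 2
After ORDER BY (1 rows):
sales.name | sales.qty
frank | 2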